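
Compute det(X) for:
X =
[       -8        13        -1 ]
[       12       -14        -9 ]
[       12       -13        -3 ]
det(X) = -348

Expand along row 0 (cofactor expansion): det(X) = a*(e*i - f*h) - b*(d*i - f*g) + c*(d*h - e*g), where the 3×3 is [[a, b, c], [d, e, f], [g, h, i]].
Minor M_00 = (-14)*(-3) - (-9)*(-13) = 42 - 117 = -75.
Minor M_01 = (12)*(-3) - (-9)*(12) = -36 + 108 = 72.
Minor M_02 = (12)*(-13) - (-14)*(12) = -156 + 168 = 12.
det(X) = (-8)*(-75) - (13)*(72) + (-1)*(12) = 600 - 936 - 12 = -348.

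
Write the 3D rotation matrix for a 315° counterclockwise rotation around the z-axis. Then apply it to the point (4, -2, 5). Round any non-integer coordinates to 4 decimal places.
R = [[√2/2, √2/2, 0], [-√2/2, √2/2, 0], [0, 0, 1]]; R·(4, -2, 5) = (1.4142, -4.2426, 5.0000)

Rotation matrix for 315° around z-axis:
cos(315°) = √2/2, sin(315°) = -√2/2
R = [[√2/2, √2/2, 0], [-√2/2, √2/2, 0], [0, 0, 1]]
Apply to (4, -2, 5): R·[4, -2, 5]ᵀ = (1.4142, -4.2426, 5.0000)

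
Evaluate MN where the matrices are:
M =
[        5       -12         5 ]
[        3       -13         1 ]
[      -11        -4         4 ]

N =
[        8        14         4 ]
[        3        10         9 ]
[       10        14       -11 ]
MN =
[       54        20      -143 ]
[       -5       -74      -116 ]
[      -60      -138      -124 ]

Matrix multiplication: (MN)[i][j] = sum over k of M[i][k] * N[k][j].
  (MN)[0][0] = (5)*(8) + (-12)*(3) + (5)*(10) = 54
  (MN)[0][1] = (5)*(14) + (-12)*(10) + (5)*(14) = 20
  (MN)[0][2] = (5)*(4) + (-12)*(9) + (5)*(-11) = -143
  (MN)[1][0] = (3)*(8) + (-13)*(3) + (1)*(10) = -5
  (MN)[1][1] = (3)*(14) + (-13)*(10) + (1)*(14) = -74
  (MN)[1][2] = (3)*(4) + (-13)*(9) + (1)*(-11) = -116
  (MN)[2][0] = (-11)*(8) + (-4)*(3) + (4)*(10) = -60
  (MN)[2][1] = (-11)*(14) + (-4)*(10) + (4)*(14) = -138
  (MN)[2][2] = (-11)*(4) + (-4)*(9) + (4)*(-11) = -124
MN =
[       54        20      -143 ]
[       -5       -74      -116 ]
[      -60      -138      -124 ]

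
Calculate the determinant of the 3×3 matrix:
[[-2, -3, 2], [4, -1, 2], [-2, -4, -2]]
-68

Expansion along first row:
det = -2·det([[-1,2],[-4,-2]]) - -3·det([[4,2],[-2,-2]]) + 2·det([[4,-1],[-2,-4]])
    = -2·(-1·-2 - 2·-4) - -3·(4·-2 - 2·-2) + 2·(4·-4 - -1·-2)
    = -2·10 - -3·-4 + 2·-18
    = -20 + -12 + -36 = -68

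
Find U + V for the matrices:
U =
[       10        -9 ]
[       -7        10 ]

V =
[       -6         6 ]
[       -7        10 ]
U + V =
[        4        -3 ]
[      -14        20 ]

Matrix addition is elementwise: (U+V)[i][j] = U[i][j] + V[i][j].
  (U+V)[0][0] = (10) + (-6) = 4
  (U+V)[0][1] = (-9) + (6) = -3
  (U+V)[1][0] = (-7) + (-7) = -14
  (U+V)[1][1] = (10) + (10) = 20
U + V =
[        4        -3 ]
[      -14        20 ]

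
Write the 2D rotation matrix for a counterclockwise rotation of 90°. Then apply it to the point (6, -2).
R = [[0, -1], [1, 0]]; R·(6, -2) = (2, 6)

Rotation matrix formula: R(θ) = [[cos θ, -sin θ], [sin θ, cos θ]]
For θ = 90°:
cos(90°) = 0
sin(90°) = 1
R = [[0, -1], [1, 0]]
Apply to (6, -2): [0·6 + (-1)·-2, 1·6 + 0·-2] = (2, 6)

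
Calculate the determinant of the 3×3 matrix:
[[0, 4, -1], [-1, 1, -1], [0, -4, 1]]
0

Expansion along first row:
det = 0·det([[1,-1],[-4,1]]) - 4·det([[-1,-1],[0,1]]) + -1·det([[-1,1],[0,-4]])
    = 0·(1·1 - -1·-4) - 4·(-1·1 - -1·0) + -1·(-1·-4 - 1·0)
    = 0·-3 - 4·-1 + -1·4
    = 0 + 4 + -4 = 0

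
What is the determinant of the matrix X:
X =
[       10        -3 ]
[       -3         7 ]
det(X) = 61

For a 2×2 matrix [[a, b], [c, d]], det = a*d - b*c.
det(X) = (10)*(7) - (-3)*(-3) = 70 - 9 = 61.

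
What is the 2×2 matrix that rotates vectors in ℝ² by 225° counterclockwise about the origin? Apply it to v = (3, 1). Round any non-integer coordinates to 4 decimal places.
R = [[-√2/2, √2/2], [-√2/2, -√2/2]]; R·v = (-1.4142, -2.8284)

A counterclockwise rotation by angle θ in ℝ² has matrix R(θ) = [[cos θ, -sin θ], [sin θ, cos θ]].
For θ = 225°: cos θ = -√2/2, sin θ = -√2/2.
R(225°) = [[-√2/2, √2/2], [-√2/2, -√2/2]].
R·v = [-√2/2·3 + (√2/2)·1, -√2/2·3 + -√2/2·1] = (-1.4142, -2.8284).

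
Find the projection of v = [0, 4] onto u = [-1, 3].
[-6/5, 18/5]

The projection of v onto u is proj_u(v) = ((v·u) / (u·u)) · u.
v·u = (0)*(-1) + (4)*(3) = 12.
u·u = (-1)*(-1) + (3)*(3) = 10.
coefficient = 12 / 10 = 6/5.
proj_u(v) = 6/5 · [-1, 3] = [-6/5, 18/5].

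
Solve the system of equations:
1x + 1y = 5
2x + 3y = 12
x = 3, y = 2

Use elimination (row reduction):
Equation 1: 1x + 1y = 5.
Equation 2: 2x + 3y = 12.
Multiply Eq1 by 2 and Eq2 by 1: 2x + 2y = 10;  2x + 3y = 12.
Subtract: (1)y = 2, so y = 2.
Back-substitute into Eq1: 1x + 1*(2) = 5, so x = 3.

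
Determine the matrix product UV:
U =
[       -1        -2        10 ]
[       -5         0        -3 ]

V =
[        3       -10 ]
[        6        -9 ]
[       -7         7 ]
UV =
[      -85        98 ]
[        6        29 ]

Matrix multiplication: (UV)[i][j] = sum over k of U[i][k] * V[k][j].
  (UV)[0][0] = (-1)*(3) + (-2)*(6) + (10)*(-7) = -85
  (UV)[0][1] = (-1)*(-10) + (-2)*(-9) + (10)*(7) = 98
  (UV)[1][0] = (-5)*(3) + (0)*(6) + (-3)*(-7) = 6
  (UV)[1][1] = (-5)*(-10) + (0)*(-9) + (-3)*(7) = 29
UV =
[      -85        98 ]
[        6        29 ]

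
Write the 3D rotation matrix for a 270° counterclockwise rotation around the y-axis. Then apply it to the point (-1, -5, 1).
R = [[0, 0, -1], [0, 1, 0], [1, 0, 0]]; R·(-1, -5, 1) = (-1, -5, -1)

Rotation matrix for 270° around y-axis:
cos(270°) = 0, sin(270°) = -1
R = [[0, 0, -1], [0, 1, 0], [1, 0, 0]]
Apply to (-1, -5, 1): R·[-1, -5, 1]ᵀ = (-1, -5, -1)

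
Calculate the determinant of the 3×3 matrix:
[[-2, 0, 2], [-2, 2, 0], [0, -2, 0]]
8

Expansion along first row:
det = -2·det([[2,0],[-2,0]]) - 0·det([[-2,0],[0,0]]) + 2·det([[-2,2],[0,-2]])
    = -2·(2·0 - 0·-2) - 0·(-2·0 - 0·0) + 2·(-2·-2 - 2·0)
    = -2·0 - 0·0 + 2·4
    = 0 + 0 + 8 = 8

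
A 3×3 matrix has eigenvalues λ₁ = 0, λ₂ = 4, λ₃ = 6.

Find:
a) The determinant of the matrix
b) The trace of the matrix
det = 0, trace = 10

Two standard eigenvalue identities:
- det(A) equals the product of the eigenvalues (counted with multiplicity).
- trace(A) equals the sum of the eigenvalues.
det(A) = (0)*(4)*(6) = 0.
trace(A) = 0 + 4 + 6 = 10.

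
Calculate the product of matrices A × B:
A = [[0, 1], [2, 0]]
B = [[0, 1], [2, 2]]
[[2, 2], [0, 2]]

Matrix multiplication:
C[0][0] = 0×0 + 1×2 = 2
C[0][1] = 0×1 + 1×2 = 2
C[1][0] = 2×0 + 0×2 = 0
C[1][1] = 2×1 + 0×2 = 2
Result: [[2, 2], [0, 2]]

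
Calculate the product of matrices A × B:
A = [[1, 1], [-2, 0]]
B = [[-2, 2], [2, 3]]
[[0, 5], [4, -4]]

Matrix multiplication:
C[0][0] = 1×-2 + 1×2 = 0
C[0][1] = 1×2 + 1×3 = 5
C[1][0] = -2×-2 + 0×2 = 4
C[1][1] = -2×2 + 0×3 = -4
Result: [[0, 5], [4, -4]]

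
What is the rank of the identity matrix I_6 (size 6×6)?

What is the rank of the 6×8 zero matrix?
rank(I_6) = 6, rank(0) = 0

The identity I_6 has 6 columns that are the standard basis vectors e_1, …, e_6. These are linearly independent, so all 6 columns are pivots and rank(I_6) = 6.
The 6×8 zero matrix has every entry zero, so every row is the zero row and there are no pivots; rank(0) = 0.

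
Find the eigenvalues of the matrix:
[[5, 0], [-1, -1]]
λ = -1 and λ = 5

Characteristic equation: det(A - λI) = 0
λ² - (trace)λ + (det) = 0
λ² - (4)λ + (-5) = 0
λ² - 4λ - 5 = 0
Solving: λ = -1, 5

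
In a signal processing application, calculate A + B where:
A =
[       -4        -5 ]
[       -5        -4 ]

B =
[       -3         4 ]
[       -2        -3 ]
A + B =
[       -7        -1 ]
[       -7        -7 ]

Matrix addition is elementwise: (A+B)[i][j] = A[i][j] + B[i][j].
  (A+B)[0][0] = (-4) + (-3) = -7
  (A+B)[0][1] = (-5) + (4) = -1
  (A+B)[1][0] = (-5) + (-2) = -7
  (A+B)[1][1] = (-4) + (-3) = -7
A + B =
[       -7        -1 ]
[       -7        -7 ]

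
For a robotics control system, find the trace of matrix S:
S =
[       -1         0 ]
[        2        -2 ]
tr(S) = -1 - 2 = -3

The trace of a square matrix is the sum of its diagonal entries.
Diagonal entries of S: S[0][0] = -1, S[1][1] = -2.
tr(S) = -1 - 2 = -3.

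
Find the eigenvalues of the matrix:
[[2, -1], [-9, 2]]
λ = -1 and λ = 5

Characteristic equation: det(A - λI) = 0
λ² - (trace)λ + (det) = 0
λ² - (4)λ + (-5) = 0
λ² - 4λ - 5 = 0
Solving: λ = -1, 5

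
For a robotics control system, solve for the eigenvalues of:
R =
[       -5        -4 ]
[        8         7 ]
λ = -1, 3

Solve det(R - λI) = 0. For a 2×2 matrix the characteristic equation is λ² - (trace)λ + det = 0.
trace(R) = a + d = -5 + 7 = 2.
det(R) = a*d - b*c = (-5)*(7) - (-4)*(8) = -35 + 32 = -3.
Characteristic equation: λ² - (2)λ + (-3) = 0.
Discriminant = (2)² - 4*(-3) = 4 + 12 = 16.
λ = (2 ± √16) / 2 = (2 ± 4) / 2 = -1, 3.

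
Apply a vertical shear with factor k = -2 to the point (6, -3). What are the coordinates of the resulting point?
(6, -15)

Shear matrix for vertical shear with factor k = -2:
[[1, 0], [-2, 1]]
Result: (6, -3) → (6, -15)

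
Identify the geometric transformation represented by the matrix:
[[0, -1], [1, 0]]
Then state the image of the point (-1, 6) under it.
rotation by 90° counterclockwise; image of (-1, 6) is (-6, -1)

This matches the form [[cos θ, -sin θ], [sin θ, cos θ]] of a rotation matrix; reading off cos θ and sin θ gives the angle.
The matrix [[0, -1], [1, 0]] represents: rotation by 90° counterclockwise.
Applying it to (-1, 6): [0·-1 + -1·6, 1·-1 + 0·6] = (-6, -1).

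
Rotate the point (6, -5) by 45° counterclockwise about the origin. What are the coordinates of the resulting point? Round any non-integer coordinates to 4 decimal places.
(7.7782, 0.7071)

Rotation matrix R(θ) = [[cos θ, -sin θ], [sin θ, cos θ]]; for θ = 45°:
R = [[√2/2, -√2/2], [√2/2, √2/2]]
Result: R × [6, -5]ᵀ = [√2/2·6 + (-√2/2)·-5, √2/2·6 + (√2/2)·-5]ᵀ = (7.7782, 0.7071)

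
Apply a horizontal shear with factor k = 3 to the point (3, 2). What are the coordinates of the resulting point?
(9, 2)

Shear matrix for horizontal shear with factor k = 3:
[[1, 3], [0, 1]]
Result: (3, 2) → (9, 2)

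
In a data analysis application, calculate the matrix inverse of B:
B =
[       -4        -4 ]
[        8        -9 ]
det(B) = 68
B⁻¹ =
[    -9/68      1/17 ]
[    -2/17     -1/17 ]

For a 2×2 matrix B = [[a, b], [c, d]] with det(B) ≠ 0, B⁻¹ = (1/det(B)) * [[d, -b], [-c, a]].
det(B) = (-4)*(-9) - (-4)*(8) = 36 + 32 = 68.
B⁻¹ = (1/68) * [[-9, 4], [-8, -4]].
Dividing each entry by 68 and reducing:
B⁻¹ =
[    -9/68      1/17 ]
[    -2/17     -1/17 ]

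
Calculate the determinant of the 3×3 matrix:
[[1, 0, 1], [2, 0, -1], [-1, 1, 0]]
3

Expansion along first row:
det = 1·det([[0,-1],[1,0]]) - 0·det([[2,-1],[-1,0]]) + 1·det([[2,0],[-1,1]])
    = 1·(0·0 - -1·1) - 0·(2·0 - -1·-1) + 1·(2·1 - 0·-1)
    = 1·1 - 0·-1 + 1·2
    = 1 + 0 + 2 = 3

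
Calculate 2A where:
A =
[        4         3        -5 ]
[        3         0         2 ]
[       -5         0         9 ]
2A =
[        8         6       -10 ]
[        6         0         4 ]
[      -10         0        18 ]

Scalar multiplication is elementwise: (2A)[i][j] = 2 * A[i][j].
  (2A)[0][0] = 2 * (4) = 8
  (2A)[0][1] = 2 * (3) = 6
  (2A)[0][2] = 2 * (-5) = -10
  (2A)[1][0] = 2 * (3) = 6
  (2A)[1][1] = 2 * (0) = 0
  (2A)[1][2] = 2 * (2) = 4
  (2A)[2][0] = 2 * (-5) = -10
  (2A)[2][1] = 2 * (0) = 0
  (2A)[2][2] = 2 * (9) = 18
2A =
[        8         6       -10 ]
[        6         0         4 ]
[      -10         0        18 ]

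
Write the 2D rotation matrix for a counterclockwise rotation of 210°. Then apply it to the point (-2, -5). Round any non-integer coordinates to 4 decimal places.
R = [[-√3/2, 1/2], [-1/2, -√3/2]]; R·(-2, -5) = (-0.7679, 5.3301)

Rotation matrix formula: R(θ) = [[cos θ, -sin θ], [sin θ, cos θ]]
For θ = 210°:
cos(210°) = -√3/2
sin(210°) = -1/2
R = [[-√3/2, 1/2], [-1/2, -√3/2]]
Apply to (-2, -5): [-√3/2·-2 + (1/2)·-5, -1/2·-2 + -√3/2·-5] = (-0.7679, 5.3301)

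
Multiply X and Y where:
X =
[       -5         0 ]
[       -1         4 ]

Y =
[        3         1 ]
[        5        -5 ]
XY =
[      -15        -5 ]
[       17       -21 ]

Matrix multiplication: (XY)[i][j] = sum over k of X[i][k] * Y[k][j].
  (XY)[0][0] = (-5)*(3) + (0)*(5) = -15
  (XY)[0][1] = (-5)*(1) + (0)*(-5) = -5
  (XY)[1][0] = (-1)*(3) + (4)*(5) = 17
  (XY)[1][1] = (-1)*(1) + (4)*(-5) = -21
XY =
[      -15        -5 ]
[       17       -21 ]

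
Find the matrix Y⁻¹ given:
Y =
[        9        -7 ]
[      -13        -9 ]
det(Y) = -172
Y⁻¹ =
[    9/172    -7/172 ]
[  -13/172    -9/172 ]

For a 2×2 matrix Y = [[a, b], [c, d]] with det(Y) ≠ 0, Y⁻¹ = (1/det(Y)) * [[d, -b], [-c, a]].
det(Y) = (9)*(-9) - (-7)*(-13) = -81 - 91 = -172.
Y⁻¹ = (1/-172) * [[-9, 7], [13, 9]].
Dividing each entry by -172 and reducing:
Y⁻¹ =
[    9/172    -7/172 ]
[  -13/172    -9/172 ]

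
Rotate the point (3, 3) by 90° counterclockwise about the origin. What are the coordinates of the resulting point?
(-3, 3)

Rotation matrix R(θ) = [[cos θ, -sin θ], [sin θ, cos θ]]; for θ = 90°:
R = [[0, -1], [1, 0]]
Result: R × [3, 3]ᵀ = [0·3 + (-1)·3, 1·3 + (0)·3]ᵀ = (-3, 3)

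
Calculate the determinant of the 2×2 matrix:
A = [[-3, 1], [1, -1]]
2

For A = [[a, b], [c, d]], det(A) = a*d - b*c.
det(A) = (-3)*(-1) - (1)*(1) = 3 - 1 = 2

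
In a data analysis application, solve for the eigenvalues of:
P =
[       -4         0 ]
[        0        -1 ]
λ = -4, -1

Solve det(P - λI) = 0. For a 2×2 matrix the characteristic equation is λ² - (trace)λ + det = 0.
trace(P) = a + d = -4 - 1 = -5.
det(P) = a*d - b*c = (-4)*(-1) - (0)*(0) = 4 - 0 = 4.
Characteristic equation: λ² - (-5)λ + (4) = 0.
Discriminant = (-5)² - 4*(4) = 25 - 16 = 9.
λ = (-5 ± √9) / 2 = (-5 ± 3) / 2 = -4, -1.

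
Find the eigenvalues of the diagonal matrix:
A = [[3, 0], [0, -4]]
λ₁ = 3, λ₂ = -4

The characteristic polynomial of A is det(A - λI) = (3 - λ)(-4 - λ) = 0.
The roots are λ = 3 and λ = -4, so the eigenvalues are the diagonal entries.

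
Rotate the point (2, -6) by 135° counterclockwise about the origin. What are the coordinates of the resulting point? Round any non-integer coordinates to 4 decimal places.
(2.8284, 5.6569)

Rotation matrix R(θ) = [[cos θ, -sin θ], [sin θ, cos θ]]; for θ = 135°:
R = [[-√2/2, -√2/2], [√2/2, -√2/2]]
Result: R × [2, -6]ᵀ = [-√2/2·2 + (-√2/2)·-6, √2/2·2 + (-√2/2)·-6]ᵀ = (2.8284, 5.6569)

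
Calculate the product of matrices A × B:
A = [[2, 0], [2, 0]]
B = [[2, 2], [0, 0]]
[[4, 4], [4, 4]]

Matrix multiplication:
C[0][0] = 2×2 + 0×0 = 4
C[0][1] = 2×2 + 0×0 = 4
C[1][0] = 2×2 + 0×0 = 4
C[1][1] = 2×2 + 0×0 = 4
Result: [[4, 4], [4, 4]]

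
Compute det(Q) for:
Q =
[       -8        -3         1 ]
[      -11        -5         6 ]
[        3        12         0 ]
det(Q) = 405

Expand along row 0 (cofactor expansion): det(Q) = a*(e*i - f*h) - b*(d*i - f*g) + c*(d*h - e*g), where the 3×3 is [[a, b, c], [d, e, f], [g, h, i]].
Minor M_00 = (-5)*(0) - (6)*(12) = 0 - 72 = -72.
Minor M_01 = (-11)*(0) - (6)*(3) = 0 - 18 = -18.
Minor M_02 = (-11)*(12) - (-5)*(3) = -132 + 15 = -117.
det(Q) = (-8)*(-72) - (-3)*(-18) + (1)*(-117) = 576 - 54 - 117 = 405.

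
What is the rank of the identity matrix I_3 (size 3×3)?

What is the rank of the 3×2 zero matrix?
rank(I_3) = 3, rank(0) = 0

The identity I_3 has 3 columns that are the standard basis vectors e_1, …, e_3. These are linearly independent, so all 3 columns are pivots and rank(I_3) = 3.
The 3×2 zero matrix has every entry zero, so every row is the zero row and there are no pivots; rank(0) = 0.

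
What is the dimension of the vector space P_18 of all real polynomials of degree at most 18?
Dimension = 19

A polynomial of degree at most 18 can be written as a₀ + a₁x + a₂x² + … + a_18x^18, with 19 free coefficients a₀, …, a_18.
The set {1, x, x², …, x^18} is a basis: it spans P_18 (every such polynomial is a linear combination of these) and is linearly independent (a polynomial is zero iff all its coefficients are zero).
Therefore dim(P_18) = 18 + 1 = 19.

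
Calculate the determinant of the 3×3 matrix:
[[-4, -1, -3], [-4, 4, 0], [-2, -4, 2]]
-112

Expansion along first row:
det = -4·det([[4,0],[-4,2]]) - -1·det([[-4,0],[-2,2]]) + -3·det([[-4,4],[-2,-4]])
    = -4·(4·2 - 0·-4) - -1·(-4·2 - 0·-2) + -3·(-4·-4 - 4·-2)
    = -4·8 - -1·-8 + -3·24
    = -32 + -8 + -72 = -112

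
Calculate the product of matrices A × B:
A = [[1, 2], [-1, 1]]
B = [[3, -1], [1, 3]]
[[5, 5], [-2, 4]]

Matrix multiplication:
C[0][0] = 1×3 + 2×1 = 5
C[0][1] = 1×-1 + 2×3 = 5
C[1][0] = -1×3 + 1×1 = -2
C[1][1] = -1×-1 + 1×3 = 4
Result: [[5, 5], [-2, 4]]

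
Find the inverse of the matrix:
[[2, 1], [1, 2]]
[[2/3, -1/3], [-1/3, 2/3]]

For [[a,b],[c,d]], inverse = (1/det)·[[d,-b],[-c,a]]
det = 2·2 - 1·1 = 3
Inverse = (1/3)·[[2, -1], [-1, 2]]
        = [[2/3, -1/3], [-1/3, 2/3]]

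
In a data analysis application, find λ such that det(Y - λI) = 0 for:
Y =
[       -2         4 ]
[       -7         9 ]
λ = 2, 5

Solve det(Y - λI) = 0. For a 2×2 matrix the characteristic equation is λ² - (trace)λ + det = 0.
trace(Y) = a + d = -2 + 9 = 7.
det(Y) = a*d - b*c = (-2)*(9) - (4)*(-7) = -18 + 28 = 10.
Characteristic equation: λ² - (7)λ + (10) = 0.
Discriminant = (7)² - 4*(10) = 49 - 40 = 9.
λ = (7 ± √9) / 2 = (7 ± 3) / 2 = 2, 5.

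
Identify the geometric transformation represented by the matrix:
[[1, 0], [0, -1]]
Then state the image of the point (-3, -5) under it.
reflection across the x-axis; image of (-3, -5) is (-3, 5)

This is a symmetric orthogonal matrix with determinant -1, which characterizes a reflection in ℝ².
The matrix [[1, 0], [0, -1]] represents: reflection across the x-axis.
Applying it to (-3, -5): [1·-3 + 0·-5, 0·-3 + -1·-5] = (-3, 5).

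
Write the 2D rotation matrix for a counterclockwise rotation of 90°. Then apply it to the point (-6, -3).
R = [[0, -1], [1, 0]]; R·(-6, -3) = (3, -6)

Rotation matrix formula: R(θ) = [[cos θ, -sin θ], [sin θ, cos θ]]
For θ = 90°:
cos(90°) = 0
sin(90°) = 1
R = [[0, -1], [1, 0]]
Apply to (-6, -3): [0·-6 + (-1)·-3, 1·-6 + 0·-3] = (3, -6)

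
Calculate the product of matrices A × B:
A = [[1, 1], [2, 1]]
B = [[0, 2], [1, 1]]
[[1, 3], [1, 5]]

Matrix multiplication:
C[0][0] = 1×0 + 1×1 = 1
C[0][1] = 1×2 + 1×1 = 3
C[1][0] = 2×0 + 1×1 = 1
C[1][1] = 2×2 + 1×1 = 5
Result: [[1, 3], [1, 5]]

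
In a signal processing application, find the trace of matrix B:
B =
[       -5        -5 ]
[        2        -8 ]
tr(B) = -5 - 8 = -13

The trace of a square matrix is the sum of its diagonal entries.
Diagonal entries of B: B[0][0] = -5, B[1][1] = -8.
tr(B) = -5 - 8 = -13.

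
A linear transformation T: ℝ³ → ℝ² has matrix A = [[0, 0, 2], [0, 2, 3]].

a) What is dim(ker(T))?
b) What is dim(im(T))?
dim(ker) = 1, dim(im) = 2

The two rows are not scalar multiples of one another (no single k satisfies row 2 = k × row 1), so they are linearly independent.
Thus rank(A) = 2.
dim(im(T)) = rank(A) = 2.
By the rank-nullity theorem applied to T: ℝ³ → ℝ², rank(A) + nullity(A) = 3 (the domain dimension), so dim(ker(T)) = 3 - 2 = 1.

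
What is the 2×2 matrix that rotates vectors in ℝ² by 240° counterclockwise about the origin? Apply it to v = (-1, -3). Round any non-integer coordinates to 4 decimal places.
R = [[-1/2, √3/2], [-√3/2, -1/2]]; R·v = (-2.0981, 2.3660)

A counterclockwise rotation by angle θ in ℝ² has matrix R(θ) = [[cos θ, -sin θ], [sin θ, cos θ]].
For θ = 240°: cos θ = -1/2, sin θ = -√3/2.
R(240°) = [[-1/2, √3/2], [-√3/2, -1/2]].
R·v = [-1/2·-1 + (√3/2)·-3, -√3/2·-1 + -1/2·-3] = (-2.0981, 2.3660).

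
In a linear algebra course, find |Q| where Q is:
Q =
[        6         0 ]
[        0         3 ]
det(Q) = 18

For a 2×2 matrix [[a, b], [c, d]], det = a*d - b*c.
det(Q) = (6)*(3) - (0)*(0) = 18 - 0 = 18.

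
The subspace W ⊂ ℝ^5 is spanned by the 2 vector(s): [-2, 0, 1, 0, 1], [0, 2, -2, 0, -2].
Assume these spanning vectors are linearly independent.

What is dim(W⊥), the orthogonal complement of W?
dim(W⊥) = 3

For any subspace W of ℝ^n, dim(W) + dim(W⊥) = n (the whole-space dimension).
Here the given 2 vectors are linearly independent, so dim(W) = 2.
Thus dim(W⊥) = n - dim(W) = 5 - 2 = 3.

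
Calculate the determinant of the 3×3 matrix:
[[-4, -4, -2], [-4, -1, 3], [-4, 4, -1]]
148

Expansion along first row:
det = -4·det([[-1,3],[4,-1]]) - -4·det([[-4,3],[-4,-1]]) + -2·det([[-4,-1],[-4,4]])
    = -4·(-1·-1 - 3·4) - -4·(-4·-1 - 3·-4) + -2·(-4·4 - -1·-4)
    = -4·-11 - -4·16 + -2·-20
    = 44 + 64 + 40 = 148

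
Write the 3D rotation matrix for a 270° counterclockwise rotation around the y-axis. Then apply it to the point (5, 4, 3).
R = [[0, 0, -1], [0, 1, 0], [1, 0, 0]]; R·(5, 4, 3) = (-3, 4, 5)

Rotation matrix for 270° around y-axis:
cos(270°) = 0, sin(270°) = -1
R = [[0, 0, -1], [0, 1, 0], [1, 0, 0]]
Apply to (5, 4, 3): R·[5, 4, 3]ᵀ = (-3, 4, 5)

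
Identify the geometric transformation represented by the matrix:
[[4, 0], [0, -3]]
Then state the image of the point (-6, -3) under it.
non-uniform scaling by (4, -3); image of (-6, -3) is (-24, 9)

This is diagonal with distinct entries, so it scales the x-axis by 4 and the y-axis by -3.
The matrix [[4, 0], [0, -3]] represents: non-uniform scaling by (4, -3).
Applying it to (-6, -3): [4·-6 + 0·-3, 0·-6 + -3·-3] = (-24, 9).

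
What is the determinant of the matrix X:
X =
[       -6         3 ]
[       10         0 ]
det(X) = -30

For a 2×2 matrix [[a, b], [c, d]], det = a*d - b*c.
det(X) = (-6)*(0) - (3)*(10) = 0 - 30 = -30.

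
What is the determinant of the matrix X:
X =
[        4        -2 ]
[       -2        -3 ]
det(X) = -16

For a 2×2 matrix [[a, b], [c, d]], det = a*d - b*c.
det(X) = (4)*(-3) - (-2)*(-2) = -12 - 4 = -16.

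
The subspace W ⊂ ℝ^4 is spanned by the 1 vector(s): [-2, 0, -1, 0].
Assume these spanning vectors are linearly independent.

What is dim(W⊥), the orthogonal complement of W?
dim(W⊥) = 3

For any subspace W of ℝ^n, dim(W) + dim(W⊥) = n (the whole-space dimension).
Here the given 1 vectors are linearly independent, so dim(W) = 1.
Thus dim(W⊥) = n - dim(W) = 4 - 1 = 3.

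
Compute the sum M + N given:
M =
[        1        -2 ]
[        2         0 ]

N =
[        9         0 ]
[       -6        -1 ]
M + N =
[       10        -2 ]
[       -4        -1 ]

Matrix addition is elementwise: (M+N)[i][j] = M[i][j] + N[i][j].
  (M+N)[0][0] = (1) + (9) = 10
  (M+N)[0][1] = (-2) + (0) = -2
  (M+N)[1][0] = (2) + (-6) = -4
  (M+N)[1][1] = (0) + (-1) = -1
M + N =
[       10        -2 ]
[       -4        -1 ]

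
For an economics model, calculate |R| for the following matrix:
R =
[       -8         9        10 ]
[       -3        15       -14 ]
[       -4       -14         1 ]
det(R) = 2999

Expand along row 0 (cofactor expansion): det(R) = a*(e*i - f*h) - b*(d*i - f*g) + c*(d*h - e*g), where the 3×3 is [[a, b, c], [d, e, f], [g, h, i]].
Minor M_00 = (15)*(1) - (-14)*(-14) = 15 - 196 = -181.
Minor M_01 = (-3)*(1) - (-14)*(-4) = -3 - 56 = -59.
Minor M_02 = (-3)*(-14) - (15)*(-4) = 42 + 60 = 102.
det(R) = (-8)*(-181) - (9)*(-59) + (10)*(102) = 1448 + 531 + 1020 = 2999.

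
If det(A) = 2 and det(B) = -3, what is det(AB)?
-6

Use the multiplicative property of determinants: det(AB) = det(A)*det(B).
det(AB) = (2)*(-3) = -6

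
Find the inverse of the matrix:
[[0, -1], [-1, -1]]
[[1, -1], [-1, 0]]

For [[a,b],[c,d]], inverse = (1/det)·[[d,-b],[-c,a]]
det = 0·-1 - -1·-1 = -1
Inverse = (1/-1)·[[-1, 1], [1, 0]]
        = [[1, -1], [-1, 0]]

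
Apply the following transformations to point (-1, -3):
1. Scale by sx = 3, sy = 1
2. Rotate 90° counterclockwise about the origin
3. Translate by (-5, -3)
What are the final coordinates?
(-2, -6)

Step 1: Scale → (-3, -3)
Step 2: Rotate 90° → (3, -3)
Step 3: Translate → (-2, -6)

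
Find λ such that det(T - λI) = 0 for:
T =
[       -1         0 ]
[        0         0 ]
λ = -1, 0

Solve det(T - λI) = 0. For a 2×2 matrix the characteristic equation is λ² - (trace)λ + det = 0.
trace(T) = a + d = -1 + 0 = -1.
det(T) = a*d - b*c = (-1)*(0) - (0)*(0) = 0 - 0 = 0.
Characteristic equation: λ² - (-1)λ + (0) = 0.
Discriminant = (-1)² - 4*(0) = 1 - 0 = 1.
λ = (-1 ± √1) / 2 = (-1 ± 1) / 2 = -1, 0.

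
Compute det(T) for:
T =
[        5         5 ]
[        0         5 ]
det(T) = 25

For a 2×2 matrix [[a, b], [c, d]], det = a*d - b*c.
det(T) = (5)*(5) - (5)*(0) = 25 - 0 = 25.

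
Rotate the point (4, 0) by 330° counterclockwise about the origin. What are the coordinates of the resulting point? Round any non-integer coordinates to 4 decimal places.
(3.4641, -2.0000)

Rotation matrix R(θ) = [[cos θ, -sin θ], [sin θ, cos θ]]; for θ = 330°:
R = [[√3/2, 1/2], [-1/2, √3/2]]
Result: R × [4, 0]ᵀ = [√3/2·4 + (1/2)·0, -1/2·4 + (√3/2)·0]ᵀ = (3.4641, -2.0000)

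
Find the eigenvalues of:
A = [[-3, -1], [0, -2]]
λ = -3, -2

Solve det(A - λI) = 0. For a 2×2 matrix this is λ² - (trace)λ + det = 0.
trace(A) = -3 - 2 = -5.
det(A) = (-3)*(-2) - (-1)*(0) = 6 - 0 = 6.
Characteristic equation: λ² - (-5)λ + (6) = 0.
Discriminant: (-5)² - 4*(6) = 25 - 24 = 1.
Roots: λ = (-5 ± √1) / 2 = -3, -2.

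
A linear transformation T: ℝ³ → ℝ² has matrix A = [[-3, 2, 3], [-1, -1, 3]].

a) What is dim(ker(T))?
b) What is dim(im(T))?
dim(ker) = 1, dim(im) = 2

The two rows are not scalar multiples of one another (no single k satisfies row 2 = k × row 1), so they are linearly independent.
Thus rank(A) = 2.
dim(im(T)) = rank(A) = 2.
By the rank-nullity theorem applied to T: ℝ³ → ℝ², rank(A) + nullity(A) = 3 (the domain dimension), so dim(ker(T)) = 3 - 2 = 1.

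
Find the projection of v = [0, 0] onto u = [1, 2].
[0, 0]

The projection of v onto u is proj_u(v) = ((v·u) / (u·u)) · u.
v·u = (0)*(1) + (0)*(2) = 0.
u·u = (1)*(1) + (2)*(2) = 5.
coefficient = 0 / 5 = 0.
proj_u(v) = 0 · [1, 2] = [0, 0].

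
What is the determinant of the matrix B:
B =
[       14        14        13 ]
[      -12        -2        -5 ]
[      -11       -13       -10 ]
det(B) = 202

Expand along row 0 (cofactor expansion): det(B) = a*(e*i - f*h) - b*(d*i - f*g) + c*(d*h - e*g), where the 3×3 is [[a, b, c], [d, e, f], [g, h, i]].
Minor M_00 = (-2)*(-10) - (-5)*(-13) = 20 - 65 = -45.
Minor M_01 = (-12)*(-10) - (-5)*(-11) = 120 - 55 = 65.
Minor M_02 = (-12)*(-13) - (-2)*(-11) = 156 - 22 = 134.
det(B) = (14)*(-45) - (14)*(65) + (13)*(134) = -630 - 910 + 1742 = 202.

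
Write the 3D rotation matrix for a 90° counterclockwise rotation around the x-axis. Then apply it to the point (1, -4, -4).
R = [[1, 0, 0], [0, 0, -1], [0, 1, 0]]; R·(1, -4, -4) = (1, 4, -4)

Rotation matrix for 90° around x-axis:
cos(90°) = 0, sin(90°) = 1
R = [[1, 0, 0], [0, 0, -1], [0, 1, 0]]
Apply to (1, -4, -4): R·[1, -4, -4]ᵀ = (1, 4, -4)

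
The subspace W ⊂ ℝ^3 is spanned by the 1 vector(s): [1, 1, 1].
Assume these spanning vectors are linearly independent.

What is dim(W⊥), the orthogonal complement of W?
dim(W⊥) = 2

For any subspace W of ℝ^n, dim(W) + dim(W⊥) = n (the whole-space dimension).
Here the given 1 vectors are linearly independent, so dim(W) = 1.
Thus dim(W⊥) = n - dim(W) = 3 - 1 = 2.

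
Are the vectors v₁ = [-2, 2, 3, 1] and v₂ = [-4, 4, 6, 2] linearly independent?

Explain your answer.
No, linearly dependent (v₂ = 2·v₁)

Check whether there is a scalar k with v₂ = k·v₁.
Comparing components, k = 2 satisfies 2·[-2, 2, 3, 1] = [-4, 4, 6, 2].
Since v₂ is a scalar multiple of v₁, the two vectors are linearly dependent.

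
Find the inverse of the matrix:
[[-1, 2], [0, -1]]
[[-1, -2], [0, -1]]

For [[a,b],[c,d]], inverse = (1/det)·[[d,-b],[-c,a]]
det = -1·-1 - 2·0 = 1
Inverse = (1/1)·[[-1, -2], [0, -1]]
        = [[-1, -2], [0, -1]]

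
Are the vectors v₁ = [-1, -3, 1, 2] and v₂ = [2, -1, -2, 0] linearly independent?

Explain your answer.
Yes, linearly independent

Two vectors are linearly dependent iff one is a scalar multiple of the other.
No single scalar k satisfies v₂ = k·v₁ (the ratios of corresponding entries disagree), so v₁ and v₂ are linearly independent.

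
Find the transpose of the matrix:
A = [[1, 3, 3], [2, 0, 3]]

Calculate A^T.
[[1, 2], [3, 0], [3, 3]]

The transpose sends entry (i,j) to (j,i); rows become columns.
Row 0 of A: [1, 3, 3] -> column 0 of A^T.
Row 1 of A: [2, 0, 3] -> column 1 of A^T.
A^T = [[1, 2], [3, 0], [3, 3]]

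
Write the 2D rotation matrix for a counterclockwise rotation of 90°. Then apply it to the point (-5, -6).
R = [[0, -1], [1, 0]]; R·(-5, -6) = (6, -5)

Rotation matrix formula: R(θ) = [[cos θ, -sin θ], [sin θ, cos θ]]
For θ = 90°:
cos(90°) = 0
sin(90°) = 1
R = [[0, -1], [1, 0]]
Apply to (-5, -6): [0·-5 + (-1)·-6, 1·-5 + 0·-6] = (6, -5)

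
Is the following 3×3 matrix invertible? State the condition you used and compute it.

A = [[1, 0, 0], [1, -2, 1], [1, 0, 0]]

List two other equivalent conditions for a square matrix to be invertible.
No, not invertible; det(A) = 0 (two rows are equal, so the rows are linearly dependent). Equivalent conditions (failing for this A): rank(A) < 3; Ax = 0 has non-trivial solutions; 0 is an eigenvalue; the columns are linearly dependent.

To check invertibility, compute det(A).
In this matrix, row 0 and the last row are identical, so one row is a scalar multiple of another and the rows are linearly dependent.
A matrix with linearly dependent rows has det = 0 and is not invertible.
Equivalent failed conditions:
- rank(A) < 3.
- Ax = 0 has non-trivial solutions.
- 0 is an eigenvalue.
- The columns are linearly dependent.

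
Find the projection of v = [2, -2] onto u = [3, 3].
[0, 0]

The projection of v onto u is proj_u(v) = ((v·u) / (u·u)) · u.
v·u = (2)*(3) + (-2)*(3) = 0.
u·u = (3)*(3) + (3)*(3) = 18.
coefficient = 0 / 18 = 0.
proj_u(v) = 0 · [3, 3] = [0, 0].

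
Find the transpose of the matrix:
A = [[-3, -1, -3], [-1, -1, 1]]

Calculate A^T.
[[-3, -1], [-1, -1], [-3, 1]]

The transpose sends entry (i,j) to (j,i); rows become columns.
Row 0 of A: [-3, -1, -3] -> column 0 of A^T.
Row 1 of A: [-1, -1, 1] -> column 1 of A^T.
A^T = [[-3, -1], [-1, -1], [-3, 1]]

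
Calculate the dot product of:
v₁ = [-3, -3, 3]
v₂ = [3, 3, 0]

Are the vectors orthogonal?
-18, No

The dot product is the sum of products of corresponding components.
v₁·v₂ = (-3)*(3) + (-3)*(3) + (3)*(0) = -9 - 9 + 0 = -18.
Two vectors are orthogonal iff their dot product is 0; here the dot product is -18, so the vectors are not orthogonal.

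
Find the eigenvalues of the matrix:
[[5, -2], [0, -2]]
λ = -2 and λ = 5

Characteristic equation: det(A - λI) = 0
λ² - (trace)λ + (det) = 0
λ² - (3)λ + (-10) = 0
λ² - 3λ - 10 = 0
Solving: λ = -2, 5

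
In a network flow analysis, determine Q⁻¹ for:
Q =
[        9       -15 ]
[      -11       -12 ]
det(Q) = -273
Q⁻¹ =
[     4/91     -5/91 ]
[  -11/273     -3/91 ]

For a 2×2 matrix Q = [[a, b], [c, d]] with det(Q) ≠ 0, Q⁻¹ = (1/det(Q)) * [[d, -b], [-c, a]].
det(Q) = (9)*(-12) - (-15)*(-11) = -108 - 165 = -273.
Q⁻¹ = (1/-273) * [[-12, 15], [11, 9]].
Dividing each entry by -273 and reducing:
Q⁻¹ =
[     4/91     -5/91 ]
[  -11/273     -3/91 ]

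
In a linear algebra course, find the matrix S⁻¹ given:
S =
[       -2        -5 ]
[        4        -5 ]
det(S) = 30
S⁻¹ =
[     -1/6       1/6 ]
[    -2/15     -1/15 ]

For a 2×2 matrix S = [[a, b], [c, d]] with det(S) ≠ 0, S⁻¹ = (1/det(S)) * [[d, -b], [-c, a]].
det(S) = (-2)*(-5) - (-5)*(4) = 10 + 20 = 30.
S⁻¹ = (1/30) * [[-5, 5], [-4, -2]].
Dividing each entry by 30 and reducing:
S⁻¹ =
[     -1/6       1/6 ]
[    -2/15     -1/15 ]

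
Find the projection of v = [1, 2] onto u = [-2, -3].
[16/13, 24/13]

The projection of v onto u is proj_u(v) = ((v·u) / (u·u)) · u.
v·u = (1)*(-2) + (2)*(-3) = -8.
u·u = (-2)*(-2) + (-3)*(-3) = 13.
coefficient = -8 / 13 = -8/13.
proj_u(v) = -8/13 · [-2, -3] = [16/13, 24/13].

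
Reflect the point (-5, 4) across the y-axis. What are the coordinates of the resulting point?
(5, 4)

Reflection across y-axis: (-5, 4) → (5, 4)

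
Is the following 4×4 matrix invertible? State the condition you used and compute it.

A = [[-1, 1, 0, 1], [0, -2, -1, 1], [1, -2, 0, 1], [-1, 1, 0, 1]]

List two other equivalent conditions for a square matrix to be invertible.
No, not invertible; det(A) = 0 (two rows are equal, so the rows are linearly dependent). Equivalent conditions (failing for this A): rank(A) < 4; Ax = 0 has non-trivial solutions; 0 is an eigenvalue; the columns are linearly dependent.

To check invertibility, compute det(A).
In this matrix, row 0 and the last row are identical, so one row is a scalar multiple of another and the rows are linearly dependent.
A matrix with linearly dependent rows has det = 0 and is not invertible.
Equivalent failed conditions:
- rank(A) < 4.
- Ax = 0 has non-trivial solutions.
- 0 is an eigenvalue.
- The columns are linearly dependent.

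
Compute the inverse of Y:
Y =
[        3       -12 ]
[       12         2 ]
det(Y) = 150
Y⁻¹ =
[     1/75      2/25 ]
[    -2/25      1/50 ]

For a 2×2 matrix Y = [[a, b], [c, d]] with det(Y) ≠ 0, Y⁻¹ = (1/det(Y)) * [[d, -b], [-c, a]].
det(Y) = (3)*(2) - (-12)*(12) = 6 + 144 = 150.
Y⁻¹ = (1/150) * [[2, 12], [-12, 3]].
Dividing each entry by 150 and reducing:
Y⁻¹ =
[     1/75      2/25 ]
[    -2/25      1/50 ]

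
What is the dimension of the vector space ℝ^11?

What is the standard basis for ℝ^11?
Dimension = 11; standard basis = {e_1, e_2, e_3, …, e_11}

ℝ^11 is the space of 11-tuples of real numbers; its dimension is 11.
The standard basis consists of 11 vectors: e_1, e_2, e_3, …, e_11, where e_i is the vector with 1 in position i and 0 elsewhere.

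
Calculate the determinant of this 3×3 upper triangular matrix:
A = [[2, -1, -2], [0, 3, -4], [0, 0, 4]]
24

The determinant of a triangular matrix is the product of its diagonal entries (the off-diagonal entries above the diagonal do not affect it).
det(A) = (2) * (3) * (4) = 24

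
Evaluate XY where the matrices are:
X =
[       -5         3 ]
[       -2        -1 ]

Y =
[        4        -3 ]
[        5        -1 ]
XY =
[       -5        12 ]
[      -13         7 ]

Matrix multiplication: (XY)[i][j] = sum over k of X[i][k] * Y[k][j].
  (XY)[0][0] = (-5)*(4) + (3)*(5) = -5
  (XY)[0][1] = (-5)*(-3) + (3)*(-1) = 12
  (XY)[1][0] = (-2)*(4) + (-1)*(5) = -13
  (XY)[1][1] = (-2)*(-3) + (-1)*(-1) = 7
XY =
[       -5        12 ]
[      -13         7 ]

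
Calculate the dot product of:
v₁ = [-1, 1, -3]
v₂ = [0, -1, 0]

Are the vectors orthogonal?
-1, No

The dot product is the sum of products of corresponding components.
v₁·v₂ = (-1)*(0) + (1)*(-1) + (-3)*(0) = 0 - 1 + 0 = -1.
Two vectors are orthogonal iff their dot product is 0; here the dot product is -1, so the vectors are not orthogonal.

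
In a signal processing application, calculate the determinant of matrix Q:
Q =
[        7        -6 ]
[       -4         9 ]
det(Q) = 39

For a 2×2 matrix [[a, b], [c, d]], det = a*d - b*c.
det(Q) = (7)*(9) - (-6)*(-4) = 63 - 24 = 39.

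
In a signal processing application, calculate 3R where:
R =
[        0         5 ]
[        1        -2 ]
3R =
[        0        15 ]
[        3        -6 ]

Scalar multiplication is elementwise: (3R)[i][j] = 3 * R[i][j].
  (3R)[0][0] = 3 * (0) = 0
  (3R)[0][1] = 3 * (5) = 15
  (3R)[1][0] = 3 * (1) = 3
  (3R)[1][1] = 3 * (-2) = -6
3R =
[        0        15 ]
[        3        -6 ]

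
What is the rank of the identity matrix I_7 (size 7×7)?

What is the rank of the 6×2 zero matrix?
rank(I_7) = 7, rank(0) = 0

The identity I_7 has 7 columns that are the standard basis vectors e_1, …, e_7. These are linearly independent, so all 7 columns are pivots and rank(I_7) = 7.
The 6×2 zero matrix has every entry zero, so every row is the zero row and there are no pivots; rank(0) = 0.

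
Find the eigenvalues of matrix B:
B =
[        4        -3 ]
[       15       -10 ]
λ = -5, -1

Solve det(B - λI) = 0. For a 2×2 matrix the characteristic equation is λ² - (trace)λ + det = 0.
trace(B) = a + d = 4 - 10 = -6.
det(B) = a*d - b*c = (4)*(-10) - (-3)*(15) = -40 + 45 = 5.
Characteristic equation: λ² - (-6)λ + (5) = 0.
Discriminant = (-6)² - 4*(5) = 36 - 20 = 16.
λ = (-6 ± √16) / 2 = (-6 ± 4) / 2 = -5, -1.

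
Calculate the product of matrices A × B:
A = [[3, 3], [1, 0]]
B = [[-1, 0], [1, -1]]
[[0, -3], [-1, 0]]

Matrix multiplication:
C[0][0] = 3×-1 + 3×1 = 0
C[0][1] = 3×0 + 3×-1 = -3
C[1][0] = 1×-1 + 0×1 = -1
C[1][1] = 1×0 + 0×-1 = 0
Result: [[0, -3], [-1, 0]]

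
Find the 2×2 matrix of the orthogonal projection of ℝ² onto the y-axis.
[[0, 0], [0, 1]]

The orthogonal projection onto the line spanned by a nonzero vector u = (a, b) has matrix P = (u uᵀ) / (uᵀ u) = (1/(a² + b²)) · [[a², ab], [ab, b²]].
Here u = (0, 1), so a² + b² = 0 + 1 = 1.
P = (1/1) · [[0, 0], [0, 1]] = [[0, 0], [0, 1]].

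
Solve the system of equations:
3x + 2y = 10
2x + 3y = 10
x = 2, y = 2

Use elimination (row reduction):
Equation 1: 3x + 2y = 10.
Equation 2: 2x + 3y = 10.
Multiply Eq1 by 2 and Eq2 by 3: 6x + 4y = 20;  6x + 9y = 30.
Subtract: (5)y = 10, so y = 2.
Back-substitute into Eq1: 3x + 2*(2) = 10, so x = 2.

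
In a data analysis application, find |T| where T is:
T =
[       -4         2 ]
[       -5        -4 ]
det(T) = 26

For a 2×2 matrix [[a, b], [c, d]], det = a*d - b*c.
det(T) = (-4)*(-4) - (2)*(-5) = 16 + 10 = 26.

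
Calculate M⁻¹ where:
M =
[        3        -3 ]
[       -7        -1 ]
det(M) = -24
M⁻¹ =
[     1/24      -1/8 ]
[    -7/24      -1/8 ]

For a 2×2 matrix M = [[a, b], [c, d]] with det(M) ≠ 0, M⁻¹ = (1/det(M)) * [[d, -b], [-c, a]].
det(M) = (3)*(-1) - (-3)*(-7) = -3 - 21 = -24.
M⁻¹ = (1/-24) * [[-1, 3], [7, 3]].
Dividing each entry by -24 and reducing:
M⁻¹ =
[     1/24      -1/8 ]
[    -7/24      -1/8 ]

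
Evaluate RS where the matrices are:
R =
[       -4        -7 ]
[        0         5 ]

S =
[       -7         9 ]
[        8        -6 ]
RS =
[      -28         6 ]
[       40       -30 ]

Matrix multiplication: (RS)[i][j] = sum over k of R[i][k] * S[k][j].
  (RS)[0][0] = (-4)*(-7) + (-7)*(8) = -28
  (RS)[0][1] = (-4)*(9) + (-7)*(-6) = 6
  (RS)[1][0] = (0)*(-7) + (5)*(8) = 40
  (RS)[1][1] = (0)*(9) + (5)*(-6) = -30
RS =
[      -28         6 ]
[       40       -30 ]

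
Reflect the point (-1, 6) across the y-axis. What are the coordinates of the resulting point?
(1, 6)

Reflection across y-axis: (-1, 6) → (1, 6)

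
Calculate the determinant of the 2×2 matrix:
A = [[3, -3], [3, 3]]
18

For A = [[a, b], [c, d]], det(A) = a*d - b*c.
det(A) = (3)*(3) - (-3)*(3) = 9 - -9 = 18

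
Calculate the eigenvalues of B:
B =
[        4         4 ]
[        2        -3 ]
λ = -4, 5

Solve det(B - λI) = 0. For a 2×2 matrix the characteristic equation is λ² - (trace)λ + det = 0.
trace(B) = a + d = 4 - 3 = 1.
det(B) = a*d - b*c = (4)*(-3) - (4)*(2) = -12 - 8 = -20.
Characteristic equation: λ² - (1)λ + (-20) = 0.
Discriminant = (1)² - 4*(-20) = 1 + 80 = 81.
λ = (1 ± √81) / 2 = (1 ± 9) / 2 = -4, 5.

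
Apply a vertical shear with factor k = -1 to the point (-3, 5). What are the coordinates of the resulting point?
(-3, 8)

Shear matrix for vertical shear with factor k = -1:
[[1, 0], [-1, 1]]
Result: (-3, 5) → (-3, 8)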